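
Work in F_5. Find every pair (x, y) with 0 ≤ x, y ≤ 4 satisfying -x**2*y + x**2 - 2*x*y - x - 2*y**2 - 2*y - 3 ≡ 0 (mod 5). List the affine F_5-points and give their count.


Affine F_5-points: {(0, 2), (1, 1), (1, 4)}; count = 3.

For each of the 25 pairs (x, y) ∈ F_5², evaluate f(x, y) mod 5. Record the zeros.
  x = 0: [0↦2, 1↦3, 2↦0, 3↦3, 4↦2]  zeros at y ∈ {2}
  x = 1: [0↦2, 1↦0, 2↦4, 3↦4, 4↦0]  zeros at y ∈ {1, 4}
  x = 2: [0↦4, 1↦2, 2↦1, 3↦1, 4↦2]  zeros at y ∈ ∅
  x = 3: [0↦3, 1↦4, 2↦1, 3↦4, 4↦3]  zeros at y ∈ ∅
  x = 4: [0↦4, 1↦1, 2↦4, 3↦3, 4↦3]  zeros at y ∈ ∅
Collecting zeros: affine points = {(0, 2), (1, 1), (1, 4)}.
Total count |C(F_5)_aff| = 3.


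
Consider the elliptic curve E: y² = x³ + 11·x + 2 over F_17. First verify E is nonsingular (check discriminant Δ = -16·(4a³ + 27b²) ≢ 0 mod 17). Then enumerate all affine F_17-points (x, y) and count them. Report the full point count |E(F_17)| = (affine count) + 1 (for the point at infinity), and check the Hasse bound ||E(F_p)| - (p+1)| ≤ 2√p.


Affine points = {(0, 6), (0, 11), (2, 7), (2, 10), (4, 5), (4, 12), (11, 3), (11, 14), (12, 3), (12, 14), (13, 8), (13, 9)}; affine count = 12; |E(F_17)| = 13.

Discriminant check: Δ ∝ 4a³ + 27b² = 4·11³ + 27·2² = 4·1331 + 27·4 ≡ 9 (mod 17). Nonzero ⇒ E is nonsingular.
For each x ∈ F_17, compute rhs = x³ + 11·x + 2 mod 17, then count y ∈ F_17 with y² ≡ rhs.
  x = 0: rhs = 2, matching y values: 6, 11 (2 points).
  x = 1: rhs = 14, matching y values: none (0 points).
  x = 2: rhs = 15, matching y values: 7, 10 (2 points).
  x = 3: rhs = 11, matching y values: none (0 points).
  x = 4: rhs = 8, matching y values: 5, 12 (2 points).
  x = 5: rhs = 12, matching y values: none (0 points).
  x = 6: rhs = 12, matching y values: none (0 points).
  x = 7: rhs = 14, matching y values: none (0 points).
  x = 8: rhs = 7, matching y values: none (0 points).
  x = 9: rhs = 14, matching y values: none (0 points).
  x = 10: rhs = 7, matching y values: none (0 points).
  x = 11: rhs = 9, matching y values: 3, 14 (2 points).
  x = 12: rhs = 9, matching y values: 3, 14 (2 points).
  x = 13: rhs = 13, matching y values: 8, 9 (2 points).
  x = 14: rhs = 10, matching y values: none (0 points).
  x = 15: rhs = 6, matching y values: none (0 points).
  x = 16: rhs = 7, matching y values: none (0 points).
Total affine count: 12.
Full point count |E(F_17)| = 12 + 1 = 13.
Hasse bound: |13 − (17+1)| = |-5| = 5 ≤ 2√17 ≈ 8.2462 ✓.


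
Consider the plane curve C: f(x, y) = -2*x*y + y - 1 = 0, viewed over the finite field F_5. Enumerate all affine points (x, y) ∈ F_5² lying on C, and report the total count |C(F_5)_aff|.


Affine F_5-points: {(0, 1), (1, 4), (2, 3), (4, 2)}; count = 4.

For each of the 25 pairs (x, y) ∈ F_5², evaluate f(x, y) mod 5. Record the zeros.
  x = 0: [0↦4, 1↦0, 2↦1, 3↦2, 4↦3]  zeros at y ∈ {1}
  x = 1: [0↦4, 1↦3, 2↦2, 3↦1, 4↦0]  zeros at y ∈ {4}
  x = 2: [0↦4, 1↦1, 2↦3, 3↦0, 4↦2]  zeros at y ∈ {3}
  x = 3: [0↦4, 1↦4, 2↦4, 3↦4, 4↦4]  zeros at y ∈ ∅
  x = 4: [0↦4, 1↦2, 2↦0, 3↦3, 4↦1]  zeros at y ∈ {2}
Collecting zeros: affine points = {(0, 1), (1, 4), (2, 3), (4, 2)}.
Total count |C(F_5)_aff| = 4.


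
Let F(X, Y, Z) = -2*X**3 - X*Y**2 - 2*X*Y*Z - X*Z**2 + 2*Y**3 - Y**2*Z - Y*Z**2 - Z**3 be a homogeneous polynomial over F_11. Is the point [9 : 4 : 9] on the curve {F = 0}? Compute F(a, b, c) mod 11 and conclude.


F(9,4,9) ≡ 0 (mod 11); P is on the curve.

Evaluate F(9, 4, 9) term-by-term (mod 11).
  -2*X**3 ↦ -2·729·1·1 = -1458
  -X*Y**2 ↦ -1·9·16·1 = -144
  -2*X*Y*Z ↦ -2·9·4·9 = -648
  -X*Z**2 ↦ -1·9·1·81 = -729
  2*Y**3 ↦ 2·1·64·1 = 128
  -Y**2*Z ↦ -1·1·16·9 = -144
  -Y*Z**2 ↦ -1·1·4·81 = -324
  -Z**3 ↦ -1·1·1·729 = -729
Sum: F(9, 4, 9) = (-1458) + (-144) + (-648) + (-729) + (128) + (-144) + (-324) + (-729) = -4048.
Reducing mod 11: -4048 ≡ 0 (mod 11).
Since F(a, b, c) ≡ 0 (mod 11), P lies on the curve.


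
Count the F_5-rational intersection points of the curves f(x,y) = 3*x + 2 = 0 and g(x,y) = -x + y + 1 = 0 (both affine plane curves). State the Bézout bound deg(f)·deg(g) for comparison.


Common zeros: {(1, 0)}; count = 1; Bézout bound = 1.

deg(f) = 1, deg(g) = 1, so Bézout bound = 1.
Scan x ∈ F_5. For each x, list the y ∈ F_5 with f(x, y) ≡ 0 and those with g(x, y) ≡ 0 (mod 5); the common zeros in that column are the intersection.
  x = 0: f ≡ 0 at y ∈ ∅; g ≡ 0 at y ∈ {4}; common: ∅.
  x = 1: f ≡ 0 at y ∈ {0, 1, 2, 3, 4}; g ≡ 0 at y ∈ {0}; common: {0}.
  x = 2: f ≡ 0 at y ∈ ∅; g ≡ 0 at y ∈ {1}; common: ∅.
  x = 3: f ≡ 0 at y ∈ ∅; g ≡ 0 at y ∈ {2}; common: ∅.
  x = 4: f ≡ 0 at y ∈ ∅; g ≡ 0 at y ∈ {3}; common: ∅.
Collecting: common zeros = {(1, 0)}, so the count is 1.
Comparison with the Bézout bound: 1 ≤ 1 = deg(f)·deg(g), as expected for curves with no common component (the bound is attained).


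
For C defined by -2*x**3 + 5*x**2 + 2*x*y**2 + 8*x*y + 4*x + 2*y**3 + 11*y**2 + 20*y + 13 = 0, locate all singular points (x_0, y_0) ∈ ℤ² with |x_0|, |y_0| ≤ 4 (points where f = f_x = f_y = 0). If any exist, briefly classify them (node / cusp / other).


Singular points: {(1, -2)}; classification: node.

Compute partial derivatives:
  f_x = -6*x**2 + 10*x + 2*y**2 + 8*y + 4.
  f_y = 4*x*y + 8*x + 6*y**2 + 22*y + 20.
Scan x_0 ∈ {−4, ..., 4}. For each x_0, f_y(x_0, y) is a polynomial in y; find its integer roots y ∈ {−4, ..., 4}, then test f_x and f at those candidates.
  x = -4: f_y(-4, y) = 6*y**2 + 6*y - 12; vanishes at y ∈ {-2, 1}. (-4, -2): f_x = -140 ≠ 0; (-4, 1): f_x = -122 ≠ 0.
  x = -3: f_y(-3, y) = 6*y**2 + 10*y - 4; vanishes at y ∈ {-2}. (-3, -2): f_x = -88 ≠ 0.
  x = -2: f_y(-2, y) = 6*y**2 + 14*y + 4; vanishes at y ∈ {-2}. (-2, -2): f_x = -48 ≠ 0.
  x = -1: f_y(-1, y) = 6*y**2 + 18*y + 12; vanishes at y ∈ {-2, -1}. (-1, -2): f_x = -20 ≠ 0; (-1, -1): f_x = -18 ≠ 0.
  x = 0: f_y(0, y) = 6*y**2 + 22*y + 20; vanishes at y ∈ {-2}. (0, -2): f_x = -4 ≠ 0.
  x = 1: f_y(1, y) = 6*y**2 + 26*y + 28; vanishes at y ∈ {-2}. (1, -2): f_x = 0, f = 0 — SINGULAR.
  x = 2: f_y(2, y) = 6*y**2 + 30*y + 36; vanishes at y ∈ {-3, -2}. (2, -3): f_x = -6 ≠ 0; (2, -2): f_x = -8 ≠ 0.
  x = 3: f_y(3, y) = 6*y**2 + 34*y + 44; vanishes at y ∈ {-2}. (3, -2): f_x = -28 ≠ 0.
  x = 4: f_y(4, y) = 6*y**2 + 38*y + 52; vanishes at y ∈ {-2}. (4, -2): f_x = -60 ≠ 0.
Only singular point on the grid: (1, -2).
Classify: substitute x = 1 + u, y = -2 + v and expand: f = -2*u**3 - u**2 + 2*u*v**2 + 2*v**3 + v**2.
No constant or linear terms (consistent with a singular point). Quadratic part: -u**2 + v**2. Cubic part: -2*u**3 + 2*u*v**2 + 2*v**3.
The quadratic part v**2 - u**2 = (v − u)(v + u) splits into two distinct linear factors, so there are two distinct tangent lines y − -2 = ±(x − 1) — this is a node (ordinary double point).
Classification: node.


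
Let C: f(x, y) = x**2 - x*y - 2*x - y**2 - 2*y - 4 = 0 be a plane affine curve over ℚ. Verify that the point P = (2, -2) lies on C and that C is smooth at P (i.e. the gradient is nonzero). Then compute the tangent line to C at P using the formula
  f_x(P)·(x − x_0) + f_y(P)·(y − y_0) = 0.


Tangent line at P: 4*x - 8 = 0.

Step 1: f(2, -2) = 0, so P lies on C.
Step 2: partial derivatives
  f_x(x, y) = 2*x - y - 2, f_y(x, y) = -x - 2*y - 2.
  f_x(P) = 4, f_y(P) = 0 (gradient nonzero, so P is smooth).
Step 3: tangent line at P: 4·(x − 2) + 0·(y − -2) = 0.
Expanding: 4*x - 8 = 0.


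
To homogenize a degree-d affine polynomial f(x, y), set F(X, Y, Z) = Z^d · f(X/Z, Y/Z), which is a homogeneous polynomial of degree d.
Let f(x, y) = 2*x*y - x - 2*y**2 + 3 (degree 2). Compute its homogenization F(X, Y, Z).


F(X, Y, Z) = 2*X*Y - X*Z - 2*Y**2 + 3*Z**2

deg(f) = 2.
Substitute x = X/Z, y = Y/Z into f, then multiply by Z^2.
  monomial 2·x^1·y^1 ↦ 2·X^1·Y^1·Z^0.
  monomial -1·x^1·y^0 ↦ -1·X^1·Y^0·Z^1.
  monomial -2·x^0·y^2 ↦ -2·X^0·Y^2·Z^0.
  monomial 3·x^0·y^0 ↦ 3·X^0·Y^0·Z^2.
Collecting: F(X, Y, Z) = 2*X*Y - X*Z - 2*Y**2 + 3*Z**2.


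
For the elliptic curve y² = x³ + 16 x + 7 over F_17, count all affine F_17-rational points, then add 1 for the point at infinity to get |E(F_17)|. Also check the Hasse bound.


Affine points = {(2, 8), (2, 9), (4, 4), (4, 13), (5, 5), (5, 12), (6, 8), (6, 9), (8, 1), (8, 16), (9, 8), (9, 9), (11, 1), (11, 16), (13, 7), (13, 10), (14, 0), (15, 1), (15, 16)}; affine count = 19; |E(F_17)| = 20.

Discriminant check: Δ ∝ 4a³ + 27b² = 4·16³ + 27·7² = 4·4096 + 27·49 ≡ 10 (mod 17). Nonzero ⇒ E is nonsingular.
For each x ∈ F_17, compute rhs = x³ + 16·x + 7 mod 17, then count y ∈ F_17 with y² ≡ rhs.
  x = 0: rhs = 7, matching y values: none (0 points).
  x = 1: rhs = 7, matching y values: none (0 points).
  x = 2: rhs = 13, matching y values: 8, 9 (2 points).
  x = 3: rhs = 14, matching y values: none (0 points).
  x = 4: rhs = 16, matching y values: 4, 13 (2 points).
  x = 5: rhs = 8, matching y values: 5, 12 (2 points).
  x = 6: rhs = 13, matching y values: 8, 9 (2 points).
  x = 7: rhs = 3, matching y values: none (0 points).
  x = 8: rhs = 1, matching y values: 1, 16 (2 points).
  x = 9: rhs = 13, matching y values: 8, 9 (2 points).
  x = 10: rhs = 11, matching y values: none (0 points).
  x = 11: rhs = 1, matching y values: 1, 16 (2 points).
  x = 12: rhs = 6, matching y values: none (0 points).
  x = 13: rhs = 15, matching y values: 7, 10 (2 points).
  x = 14: rhs = 0, matching y values: 0 (1 points).
  x = 15: rhs = 1, matching y values: 1, 16 (2 points).
  x = 16: rhs = 7, matching y values: none (0 points).
Total affine count: 19.
Full point count |E(F_17)| = 19 + 1 = 20.
Hasse bound: |20 − (17+1)| = |2| = 2 ≤ 2√17 ≈ 8.2462 ✓.


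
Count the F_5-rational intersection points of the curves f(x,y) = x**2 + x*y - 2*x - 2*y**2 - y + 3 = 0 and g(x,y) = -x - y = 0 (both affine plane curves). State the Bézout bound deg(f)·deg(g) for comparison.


Common zeros: {(1, 4)}; count = 1; Bézout bound = 2.

deg(f) = 2, deg(g) = 1, so Bézout bound = 2.
Scan x ∈ F_5. For each x, list the y ∈ F_5 with f(x, y) ≡ 0 and those with g(x, y) ≡ 0 (mod 5); the common zeros in that column are the intersection.
  x = 0: f ≡ 0 at y ∈ {1}; g ≡ 0 at y ∈ {0}; common: ∅.
  x = 1: f ≡ 0 at y ∈ {1, 4}; g ≡ 0 at y ∈ {4}; common: {4}.
  x = 2: f ≡ 0 at y ∈ {4}; g ≡ 0 at y ∈ {3}; common: ∅.
  x = 3: f ≡ 0 at y ∈ ∅; g ≡ 0 at y ∈ {2}; common: ∅.
  x = 4: f ≡ 0 at y ∈ ∅; g ≡ 0 at y ∈ {1}; common: ∅.
Collecting: common zeros = {(1, 4)}, so the count is 1.
Comparison with the Bézout bound: 1 ≤ 2 = deg(f)·deg(g), as expected for curves with no common component (the affine F_5-count falls short of the bound because intersections may lie at infinity, over extension fields, or carry multiplicity).


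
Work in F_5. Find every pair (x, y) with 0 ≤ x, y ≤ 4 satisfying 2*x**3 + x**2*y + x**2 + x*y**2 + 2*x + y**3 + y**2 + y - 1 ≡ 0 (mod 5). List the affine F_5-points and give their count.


Affine F_5-points: {(1, 3), (2, 4)}; count = 2.

For each of the 25 pairs (x, y) ∈ F_5², evaluate f(x, y) mod 5. Record the zeros.
  x = 0: [0↦4, 1↦2, 2↦3, 3↦3, 4↦3]  zeros at y ∈ ∅
  x = 1: [0↦4, 1↦4, 2↦4, 3↦0, 4↦3]  zeros at y ∈ {3}
  x = 2: [0↦3, 1↦2, 2↦3, 3↦2, 4↦0]  zeros at y ∈ {4}
  x = 3: [0↦3, 1↦3, 2↦2, 3↦1, 4↦1]  zeros at y ∈ ∅
  x = 4: [0↦1, 1↦4, 2↦3, 3↦4, 4↦3]  zeros at y ∈ ∅
Collecting zeros: affine points = {(1, 3), (2, 4)}.
Total count |C(F_5)_aff| = 2.


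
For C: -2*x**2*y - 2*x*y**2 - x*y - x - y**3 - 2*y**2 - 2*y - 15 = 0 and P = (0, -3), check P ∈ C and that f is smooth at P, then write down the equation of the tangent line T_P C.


Tangent line at P: -16*x - 17*y - 51 = 0.

Step 1: f(0, -3) = 0, so P lies on C.
Step 2: partial derivatives
  f_x(x, y) = -4*x*y - 2*y**2 - y - 1, f_y(x, y) = -2*x**2 - 4*x*y - x - 3*y**2 - 4*y - 2.
  f_x(P) = -16, f_y(P) = -17 (gradient nonzero, so P is smooth).
Step 3: tangent line at P: -16·(x − 0) + -17·(y − -3) = 0.
Expanding: -16*x - 17*y - 51 = 0.


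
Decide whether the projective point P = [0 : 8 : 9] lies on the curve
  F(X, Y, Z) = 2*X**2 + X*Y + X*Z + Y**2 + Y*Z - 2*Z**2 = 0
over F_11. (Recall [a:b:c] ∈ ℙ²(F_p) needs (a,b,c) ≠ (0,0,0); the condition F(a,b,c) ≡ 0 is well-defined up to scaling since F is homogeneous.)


F(0,8,9) ≡ 7 (mod 11); P is NOT on the curve.

Evaluate F(0, 8, 9) term-by-term (mod 11).
  2*X**2 ↦ 2·0·1·1 = 0
  X*Y ↦ 1·0·8·1 = 0
  X*Z ↦ 1·0·1·9 = 0
  Y**2 ↦ 1·1·64·1 = 64
  Y*Z ↦ 1·1·8·9 = 72
  -2*Z**2 ↦ -2·1·1·81 = -162
Sum: F(0, 8, 9) = (0) + (0) + (0) + (64) + (72) + (-162) = -26.
Reducing mod 11: -26 ≡ 7 (mod 11).
Since F(a, b, c) ≡ 7 ≠ 0 (mod 11), P does NOT lie on the curve.


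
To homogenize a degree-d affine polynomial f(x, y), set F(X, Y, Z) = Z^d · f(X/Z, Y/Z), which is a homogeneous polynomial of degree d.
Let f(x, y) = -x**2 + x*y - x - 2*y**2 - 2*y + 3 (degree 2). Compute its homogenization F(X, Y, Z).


F(X, Y, Z) = -X**2 + X*Y - X*Z - 2*Y**2 - 2*Y*Z + 3*Z**2

deg(f) = 2.
Substitute x = X/Z, y = Y/Z into f, then multiply by Z^2.
  monomial -1·x^2·y^0 ↦ -1·X^2·Y^0·Z^0.
  monomial 1·x^1·y^1 ↦ 1·X^1·Y^1·Z^0.
  monomial -1·x^1·y^0 ↦ -1·X^1·Y^0·Z^1.
  monomial -2·x^0·y^2 ↦ -2·X^0·Y^2·Z^0.
  monomial -2·x^0·y^1 ↦ -2·X^0·Y^1·Z^1.
  monomial 3·x^0·y^0 ↦ 3·X^0·Y^0·Z^2.
Collecting: F(X, Y, Z) = -X**2 + X*Y - X*Z - 2*Y**2 - 2*Y*Z + 3*Z**2.


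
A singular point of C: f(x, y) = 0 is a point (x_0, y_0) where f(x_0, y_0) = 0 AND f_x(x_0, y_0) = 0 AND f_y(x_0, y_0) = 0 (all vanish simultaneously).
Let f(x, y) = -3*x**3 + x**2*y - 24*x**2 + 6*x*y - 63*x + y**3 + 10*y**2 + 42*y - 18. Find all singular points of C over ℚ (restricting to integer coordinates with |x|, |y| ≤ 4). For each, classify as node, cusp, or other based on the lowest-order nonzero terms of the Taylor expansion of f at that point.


Singular points: {(-3, -3)}; classification: cusp.

Compute partial derivatives:
  f_x = -9*x**2 + 2*x*y - 48*x + 6*y - 63.
  f_y = x**2 + 6*x + 3*y**2 + 20*y + 42.
Scan x_0 ∈ {−4, ..., 4}. For each x_0, f_y(x_0, y) is a polynomial in y; find its integer roots y ∈ {−4, ..., 4}, then test f_x and f at those candidates.
  x = -4: f_y(-4, y) = 3*y**2 + 20*y + 34; no integer root y with |y| ≤ 4.
  x = -3: f_y(-3, y) = 3*y**2 + 20*y + 33; vanishes at y ∈ {-3}. (-3, -3): f_x = 0, f = 0 — SINGULAR.
  x = -2: f_y(-2, y) = 3*y**2 + 20*y + 34; no integer root y with |y| ≤ 4.
  x = -1: f_y(-1, y) = 3*y**2 + 20*y + 37; no integer root y with |y| ≤ 4.
  x = 0: f_y(0, y) = 3*y**2 + 20*y + 42; no integer root y with |y| ≤ 4.
  x = 1: f_y(1, y) = 3*y**2 + 20*y + 49; no integer root y with |y| ≤ 4.
  x = 2: f_y(2, y) = 3*y**2 + 20*y + 58; no integer root y with |y| ≤ 4.
  x = 3: f_y(3, y) = 3*y**2 + 20*y + 69; no integer root y with |y| ≤ 4.
  x = 4: f_y(4, y) = 3*y**2 + 20*y + 82; no integer root y with |y| ≤ 4.
Only singular point on the grid: (-3, -3).
Classify: substitute x = -3 + u, y = -3 + v and expand: f = -3*u**3 + u**2*v + v**3 + v**2.
No constant or linear terms (consistent with a singular point). Quadratic part: v**2. Cubic part: -3*u**3 + u**2*v + v**3.
The quadratic part v**2 is a perfect square, so there is a single (double) tangent line v = 0, i.e. y = -3. Restricting the cubic part to that line (v = 0) leaves -3*u**3 ≠ 0, so f is not divisible by v and the branch is v² ≈ 3*u**3 to lowest order — this is a cusp.
Classification: cusp.


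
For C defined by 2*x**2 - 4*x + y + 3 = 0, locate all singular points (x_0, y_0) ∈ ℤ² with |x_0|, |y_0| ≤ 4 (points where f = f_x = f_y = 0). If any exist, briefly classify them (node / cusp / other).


No singular points in the scanned grid; C is smooth there.

Compute partial derivatives:
  f_x = 4*x - 4.
  f_y = 1.
f_y = 1 is a nonzero constant, so f_y never vanishes: no point (x, y) can satisfy f = f_x = f_y = 0. In particular no (x, y) ∈ {−4, ..., 4}² is singular; the curve is smooth.


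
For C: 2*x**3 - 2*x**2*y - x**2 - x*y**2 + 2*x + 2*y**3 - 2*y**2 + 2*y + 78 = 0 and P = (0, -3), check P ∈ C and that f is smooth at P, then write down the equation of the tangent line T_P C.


Tangent line at P: -7*x + 68*y + 204 = 0.

Step 1: f(0, -3) = 0, so P lies on C.
Step 2: partial derivatives
  f_x(x, y) = 6*x**2 - 4*x*y - 2*x - y**2 + 2, f_y(x, y) = -2*x**2 - 2*x*y + 6*y**2 - 4*y + 2.
  f_x(P) = -7, f_y(P) = 68 (gradient nonzero, so P is smooth).
Step 3: tangent line at P: -7·(x − 0) + 68·(y − -3) = 0.
Expanding: -7*x + 68*y + 204 = 0.


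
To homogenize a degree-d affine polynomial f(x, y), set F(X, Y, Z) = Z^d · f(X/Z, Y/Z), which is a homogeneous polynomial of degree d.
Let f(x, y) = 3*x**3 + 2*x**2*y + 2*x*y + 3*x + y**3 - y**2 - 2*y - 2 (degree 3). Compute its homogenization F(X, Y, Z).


F(X, Y, Z) = 3*X**3 + 2*X**2*Y + 2*X*Y*Z + 3*X*Z**2 + Y**3 - Y**2*Z - 2*Y*Z**2 - 2*Z**3

deg(f) = 3.
Substitute x = X/Z, y = Y/Z into f, then multiply by Z^3.
  monomial 3·x^3·y^0 ↦ 3·X^3·Y^0·Z^0.
  monomial 2·x^2·y^1 ↦ 2·X^2·Y^1·Z^0.
  monomial 2·x^1·y^1 ↦ 2·X^1·Y^1·Z^1.
  monomial 3·x^1·y^0 ↦ 3·X^1·Y^0·Z^2.
  monomial 1·x^0·y^3 ↦ 1·X^0·Y^3·Z^0.
  monomial -1·x^0·y^2 ↦ -1·X^0·Y^2·Z^1.
  monomial -2·x^0·y^1 ↦ -2·X^0·Y^1·Z^2.
  monomial -2·x^0·y^0 ↦ -2·X^0·Y^0·Z^3.
Collecting: F(X, Y, Z) = 3*X**3 + 2*X**2*Y + 2*X*Y*Z + 3*X*Z**2 + Y**3 - Y**2*Z - 2*Y*Z**2 - 2*Z**3.


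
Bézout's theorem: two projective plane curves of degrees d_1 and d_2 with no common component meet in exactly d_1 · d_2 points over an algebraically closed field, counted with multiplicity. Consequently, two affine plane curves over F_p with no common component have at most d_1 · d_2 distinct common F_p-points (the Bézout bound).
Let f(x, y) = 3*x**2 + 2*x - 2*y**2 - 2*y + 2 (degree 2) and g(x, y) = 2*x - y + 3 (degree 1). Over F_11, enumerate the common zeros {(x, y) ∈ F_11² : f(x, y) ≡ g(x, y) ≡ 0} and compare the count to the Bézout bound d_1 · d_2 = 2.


Common zeros: {(0, 3), (8, 8)}; count = 2; Bézout bound = 2.

deg(f) = 2, deg(g) = 1, so Bézout bound = 2.
Scan x ∈ F_11. For each x, list the y ∈ F_11 with f(x, y) ≡ 0 and those with g(x, y) ≡ 0 (mod 11); the common zeros in that column are the intersection.
  x = 0: f ≡ 0 at y ∈ {3, 7}; g ≡ 0 at y ∈ {3}; common: {3}.
  x = 1: f ≡ 0 at y ∈ {4, 6}; g ≡ 0 at y ∈ {5}; common: ∅.
  x = 2: f ≡ 0 at y ∈ {4, 6}; g ≡ 0 at y ∈ {7}; common: ∅.
  x = 3: f ≡ 0 at y ∈ {3, 7}; g ≡ 0 at y ∈ {9}; common: ∅.
  x = 4: f ≡ 0 at y ∈ ∅; g ≡ 0 at y ∈ {0}; common: ∅.
  x = 5: f ≡ 0 at y ∈ ∅; g ≡ 0 at y ∈ {2}; common: ∅.
  x = 6: f ≡ 0 at y ∈ {2, 8}; g ≡ 0 at y ∈ {4}; common: ∅.
  x = 7: f ≡ 0 at y ∈ ∅; g ≡ 0 at y ∈ {6}; common: ∅.
  x = 8: f ≡ 0 at y ∈ {2, 8}; g ≡ 0 at y ∈ {8}; common: {8}.
  x = 9: f ≡ 0 at y ∈ ∅; g ≡ 0 at y ∈ {10}; common: ∅.
  x = 10: f ≡ 0 at y ∈ ∅; g ≡ 0 at y ∈ {1}; common: ∅.
Collecting: common zeros = {(0, 3), (8, 8)}, so the count is 2.
Comparison with the Bézout bound: 2 ≤ 2 = deg(f)·deg(g), as expected for curves with no common component (the bound is attained).


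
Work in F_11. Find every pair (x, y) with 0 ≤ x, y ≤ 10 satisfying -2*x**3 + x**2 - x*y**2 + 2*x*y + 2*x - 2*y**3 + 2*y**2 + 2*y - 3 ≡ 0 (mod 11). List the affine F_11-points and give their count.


Affine F_11-points: {(0, 3), (1, 6), (2, 0), (2, 5), (2, 6), (3, 4), (3, 6), (5, 10), (7, 4), (8, 3), (8, 8), (9, 3)}; count = 12.

For each of the 121 pairs (x, y) ∈ F_11², evaluate f(x, y) mod 11. Record the zeros.
  x = 0: [0↦8, 1↦10, 2↦4, 3↦0, 4↦8, 5↦5, 6↦1, 7↦6, 8↦8, 9↦6, 10↦10]  zeros at y ∈ {3}
  x = 1: [0↦9, 1↦1, 2↦5, 3↦9, 4↦1, 5↦2, 6↦0, 7↦5, 8↦5, 9↦10, 10↦8]  zeros at y ∈ {6}
  x = 2: [0↦0, 1↦4, 2↦7, 3↦8, 4↦6, 5↦0, 6↦0, 7↦5, 8↦3, 9↦4, 10↦7]  zeros at y ∈ {0, 5, 6}
  x = 3: [0↦2, 1↦7, 2↦9, 3↦7, 4↦0, 5↦9, 6↦0, 7↦5, 8↦1, 9↦9, 10↦6]  zeros at y ∈ {4, 6}
  x = 4: [0↦3, 1↦9, 2↦10, 3↦5, 4↦4, 5↦6, 6↦10, 7↦4, 8↦9, 9↦2, 10↦4]  zeros at y ∈ ∅
  x = 5: [0↦2, 1↦9, 2↦9, 3↦1, 4↦6, 5↦1, 6↦7, 7↦1, 8↦4, 9↦4, 10↦0]  zeros at y ∈ {10}
  x = 6: [0↦9, 1↦6, 2↦5, 3↦5, 4↦5, 5↦4, 6↦1, 7↦6, 8↦7, 9↦3, 10↦4]  zeros at y ∈ ∅
  x = 7: [0↦1, 1↦10, 2↦8, 3↦5, 4↦0, 5↦3, 6↦2, 7↦7, 8↦6, 9↦9, 10↦4]  zeros at y ∈ {4}
  x = 8: [0↦10, 1↦9, 2↦6, 3↦0, 4↦1, 5↦8, 6↦9, 7↦3, 8↦0, 9↦10, 10↦10]  zeros at y ∈ {3, 8}
  x = 9: [0↦2, 1↦2, 2↦9, 3↦0, 4↦7, 5↦7, 6↦10, 7↦4, 8↦10, 9↦5, 10↦10]  zeros at y ∈ {3}
  x = 10: [0↦9, 1↦10, 2↦5, 3↦4, 4↦6, 5↦10, 6↦4, 7↦9, 8↦2, 9↦4, 10↦3]  zeros at y ∈ ∅
Collecting zeros: affine points = {(0, 3), (1, 6), (2, 0), (2, 5), (2, 6), (3, 4), (3, 6), (5, 10), (7, 4), (8, 3), (8, 8), (9, 3)}.
Total count |C(F_11)_aff| = 12.


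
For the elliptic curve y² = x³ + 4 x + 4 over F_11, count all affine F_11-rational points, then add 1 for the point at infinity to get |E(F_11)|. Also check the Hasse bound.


Affine points = {(0, 2), (0, 9), (1, 3), (1, 8), (2, 3), (2, 8), (7, 1), (7, 10), (8, 3), (8, 8)}; affine count = 10; |E(F_11)| = 11.

Discriminant check: Δ ∝ 4a³ + 27b² = 4·4³ + 27·4² = 4·64 + 27·16 ≡ 6 (mod 11). Nonzero ⇒ E is nonsingular.
For each x ∈ F_11, compute rhs = x³ + 4·x + 4 mod 11, then count y ∈ F_11 with y² ≡ rhs.
  x = 0: rhs = 4, matching y values: 2, 9 (2 points).
  x = 1: rhs = 9, matching y values: 3, 8 (2 points).
  x = 2: rhs = 9, matching y values: 3, 8 (2 points).
  x = 3: rhs = 10, matching y values: none (0 points).
  x = 4: rhs = 7, matching y values: none (0 points).
  x = 5: rhs = 6, matching y values: none (0 points).
  x = 6: rhs = 2, matching y values: none (0 points).
  x = 7: rhs = 1, matching y values: 1, 10 (2 points).
  x = 8: rhs = 9, matching y values: 3, 8 (2 points).
  x = 9: rhs = 10, matching y values: none (0 points).
  x = 10: rhs = 10, matching y values: none (0 points).
Total affine count: 10.
Full point count |E(F_11)| = 10 + 1 = 11.
Hasse bound: |11 − (11+1)| = |-1| = 1 ≤ 2√11 ≈ 6.6332 ✓.


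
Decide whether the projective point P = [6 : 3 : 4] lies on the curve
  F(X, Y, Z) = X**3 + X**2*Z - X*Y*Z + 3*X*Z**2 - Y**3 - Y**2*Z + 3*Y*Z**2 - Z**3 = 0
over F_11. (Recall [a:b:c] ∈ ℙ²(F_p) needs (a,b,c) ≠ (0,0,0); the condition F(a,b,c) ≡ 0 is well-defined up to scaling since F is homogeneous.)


F(6,3,4) ≡ 10 (mod 11); P is NOT on the curve.

Evaluate F(6, 3, 4) term-by-term (mod 11).
  X**3 ↦ 1·216·1·1 = 216
  X**2*Z ↦ 1·36·1·4 = 144
  -X*Y*Z ↦ -1·6·3·4 = -72
  3*X*Z**2 ↦ 3·6·1·16 = 288
  -Y**3 ↦ -1·1·27·1 = -27
  -Y**2*Z ↦ -1·1·9·4 = -36
  3*Y*Z**2 ↦ 3·1·3·16 = 144
  -Z**3 ↦ -1·1·1·64 = -64
Sum: F(6, 3, 4) = (216) + (144) + (-72) + (288) + (-27) + (-36) + (144) + (-64) = 593.
Reducing mod 11: 593 ≡ 10 (mod 11).
Since F(a, b, c) ≡ 10 ≠ 0 (mod 11), P does NOT lie on the curve.


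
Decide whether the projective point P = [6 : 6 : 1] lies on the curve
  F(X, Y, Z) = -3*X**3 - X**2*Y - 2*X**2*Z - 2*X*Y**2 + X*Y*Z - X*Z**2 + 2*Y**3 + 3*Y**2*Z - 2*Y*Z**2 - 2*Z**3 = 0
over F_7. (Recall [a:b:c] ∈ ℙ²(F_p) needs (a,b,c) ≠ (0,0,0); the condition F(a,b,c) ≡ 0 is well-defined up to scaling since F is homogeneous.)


F(6,6,1) ≡ 0 (mod 7); P is on the curve.

Evaluate F(6, 6, 1) term-by-term (mod 7).
  -3*X**3 ↦ -3·216·1·1 = -648
  -X**2*Y ↦ -1·36·6·1 = -216
  -2*X**2*Z ↦ -2·36·1·1 = -72
  -2*X*Y**2 ↦ -2·6·36·1 = -432
  X*Y*Z ↦ 1·6·6·1 = 36
  -X*Z**2 ↦ -1·6·1·1 = -6
  2*Y**3 ↦ 2·1·216·1 = 432
  3*Y**2*Z ↦ 3·1·36·1 = 108
  -2*Y*Z**2 ↦ -2·1·6·1 = -12
  -2*Z**3 ↦ -2·1·1·1 = -2
Sum: F(6, 6, 1) = (-648) + (-216) + (-72) + (-432) + (36) + (-6) + (432) + (108) + (-12) + (-2) = -812.
Reducing mod 7: -812 ≡ 0 (mod 7).
Since F(a, b, c) ≡ 0 (mod 7), P lies on the curve.


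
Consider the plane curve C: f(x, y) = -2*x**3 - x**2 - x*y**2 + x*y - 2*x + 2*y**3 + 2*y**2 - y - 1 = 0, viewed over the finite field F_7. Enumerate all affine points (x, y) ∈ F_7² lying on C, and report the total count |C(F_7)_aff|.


Affine F_7-points: {(0, 2), (0, 5), (0, 6), (1, 2), (1, 6), (2, 2), (2, 6), (3, 0), (5, 5), (6, 3)}; count = 10.

For each of the 49 pairs (x, y) ∈ F_7², evaluate f(x, y) mod 7. Record the zeros.
  x = 0: [0↦6, 1↦2, 2↦0, 3↦5, 4↦1, 5↦0, 6↦0]  zeros at y ∈ {2, 5, 6}
  x = 1: [0↦1, 1↦4, 2↦0, 3↦1, 4↦5, 5↦3, 6↦0]  zeros at y ∈ {2, 6}
  x = 2: [0↦3, 1↦6, 2↦0, 3↦4, 4↦2, 5↦6, 6↦0]  zeros at y ∈ {2, 6}
  x = 3: [0↦0, 1↦3, 2↦2, 3↦2, 4↦1, 5↦4, 6↦2]  zeros at y ∈ {0}
  x = 4: [0↦1, 1↦4, 2↦1, 3↦4, 4↦4, 5↦6, 6↦1]  zeros at y ∈ ∅
  x = 5: [0↦1, 1↦4, 2↦6, 3↦5, 4↦6, 5↦0, 6↦6]  zeros at y ∈ {5}
  x = 6: [0↦2, 1↦5, 2↦5, 3↦0, 4↦2, 5↦2, 6↦5]  zeros at y ∈ {3}
Collecting zeros: affine points = {(0, 2), (0, 5), (0, 6), (1, 2), (1, 6), (2, 2), (2, 6), (3, 0), (5, 5), (6, 3)}.
Total count |C(F_7)_aff| = 10.


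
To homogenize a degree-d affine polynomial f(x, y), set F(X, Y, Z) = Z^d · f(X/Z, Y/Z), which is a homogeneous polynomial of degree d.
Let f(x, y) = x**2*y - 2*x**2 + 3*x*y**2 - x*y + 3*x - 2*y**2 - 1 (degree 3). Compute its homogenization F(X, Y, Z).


F(X, Y, Z) = X**2*Y - 2*X**2*Z + 3*X*Y**2 - X*Y*Z + 3*X*Z**2 - 2*Y**2*Z - Z**3

deg(f) = 3.
Substitute x = X/Z, y = Y/Z into f, then multiply by Z^3.
  monomial 1·x^2·y^1 ↦ 1·X^2·Y^1·Z^0.
  monomial -2·x^2·y^0 ↦ -2·X^2·Y^0·Z^1.
  monomial 3·x^1·y^2 ↦ 3·X^1·Y^2·Z^0.
  monomial -1·x^1·y^1 ↦ -1·X^1·Y^1·Z^1.
  monomial 3·x^1·y^0 ↦ 3·X^1·Y^0·Z^2.
  monomial -2·x^0·y^2 ↦ -2·X^0·Y^2·Z^1.
  monomial -1·x^0·y^0 ↦ -1·X^0·Y^0·Z^3.
Collecting: F(X, Y, Z) = X**2*Y - 2*X**2*Z + 3*X*Y**2 - X*Y*Z + 3*X*Z**2 - 2*Y**2*Z - Z**3.


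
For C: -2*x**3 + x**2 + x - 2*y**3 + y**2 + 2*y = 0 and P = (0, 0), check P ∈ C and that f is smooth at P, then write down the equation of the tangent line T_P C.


Tangent line at P: x + 2*y = 0.

Step 1: f(0, 0) = 0, so P lies on C.
Step 2: partial derivatives
  f_x(x, y) = -6*x**2 + 2*x + 1, f_y(x, y) = -6*y**2 + 2*y + 2.
  f_x(P) = 1, f_y(P) = 2 (gradient nonzero, so P is smooth).
Step 3: tangent line at P: 1·(x − 0) + 2·(y − 0) = 0.
Expanding: x + 2*y = 0.


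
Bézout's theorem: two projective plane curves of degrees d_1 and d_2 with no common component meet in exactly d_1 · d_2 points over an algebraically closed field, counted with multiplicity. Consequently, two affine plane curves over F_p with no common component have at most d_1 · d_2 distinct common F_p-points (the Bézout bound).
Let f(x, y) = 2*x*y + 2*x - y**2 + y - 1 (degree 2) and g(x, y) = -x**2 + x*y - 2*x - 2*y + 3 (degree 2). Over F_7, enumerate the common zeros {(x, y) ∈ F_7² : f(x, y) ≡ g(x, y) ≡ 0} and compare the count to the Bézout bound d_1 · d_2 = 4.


Common zeros: {(0, 5), (4, 0)}; count = 2; Bézout bound = 4.

deg(f) = 2, deg(g) = 2, so Bézout bound = 4.
Scan x ∈ F_7. For each x, list the y ∈ F_7 with f(x, y) ≡ 0 and those with g(x, y) ≡ 0 (mod 7); the common zeros in that column are the intersection.
  x = 0: f ≡ 0 at y ∈ {3, 5}; g ≡ 0 at y ∈ {5}; common: {5}.
  x = 1: f ≡ 0 at y ∈ ∅; g ≡ 0 at y ∈ {0}; common: ∅.
  x = 2: f ≡ 0 at y ∈ {1, 4}; g ≡ 0 at y ∈ ∅; common: ∅.
  x = 3: f ≡ 0 at y ∈ ∅; g ≡ 0 at y ∈ {5}; common: ∅.
  x = 4: f ≡ 0 at y ∈ {0, 2}; g ≡ 0 at y ∈ {0}; common: {0}.
  x = 5: f ≡ 0 at y ∈ ∅; g ≡ 0 at y ∈ {6}; common: ∅.
  x = 6: f ≡ 0 at y ∈ ∅; g ≡ 0 at y ∈ {6}; common: ∅.
Collecting: common zeros = {(0, 5), (4, 0)}, so the count is 2.
Comparison with the Bézout bound: 2 ≤ 4 = deg(f)·deg(g), as expected for curves with no common component (the affine F_7-count falls short of the bound because intersections may lie at infinity, over extension fields, or carry multiplicity).


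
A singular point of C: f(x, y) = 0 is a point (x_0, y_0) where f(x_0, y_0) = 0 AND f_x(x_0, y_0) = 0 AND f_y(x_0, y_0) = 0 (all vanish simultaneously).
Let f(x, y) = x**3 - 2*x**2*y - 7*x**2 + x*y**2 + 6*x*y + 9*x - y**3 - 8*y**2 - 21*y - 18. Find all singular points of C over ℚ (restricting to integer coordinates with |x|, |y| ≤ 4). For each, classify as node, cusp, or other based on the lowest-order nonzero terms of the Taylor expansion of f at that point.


Singular points: {(0, -3)}; classification: node.

Compute partial derivatives:
  f_x = 3*x**2 - 4*x*y - 14*x + y**2 + 6*y + 9.
  f_y = -2*x**2 + 2*x*y + 6*x - 3*y**2 - 16*y - 21.
Scan x_0 ∈ {−4, ..., 4}. For each x_0, f_y(x_0, y) is a polynomial in y; find its integer roots y ∈ {−4, ..., 4}, then test f_x and f at those candidates.
  x = -4: f_y(-4, y) = -3*y**2 - 24*y - 77; no integer root y with |y| ≤ 4.
  x = -3: f_y(-3, y) = -3*y**2 - 22*y - 57; no integer root y with |y| ≤ 4.
  x = -2: f_y(-2, y) = -3*y**2 - 20*y - 41; no integer root y with |y| ≤ 4.
  x = -1: f_y(-1, y) = -3*y**2 - 18*y - 29; no integer root y with |y| ≤ 4.
  x = 0: f_y(0, y) = -3*y**2 - 16*y - 21; vanishes at y ∈ {-3}. (0, -3): f_x = 0, f = 0 — SINGULAR.
  x = 1: f_y(1, y) = -3*y**2 - 14*y - 17; no integer root y with |y| ≤ 4.
  x = 2: f_y(2, y) = -3*y**2 - 12*y - 17; no integer root y with |y| ≤ 4.
  x = 3: f_y(3, y) = -3*y**2 - 10*y - 21; no integer root y with |y| ≤ 4.
  x = 4: f_y(4, y) = -3*y**2 - 8*y - 29; no integer root y with |y| ≤ 4.
Only singular point on the grid: (0, -3).
Classify: substitute x = 0 + u, y = -3 + v and expand: f = u**3 - 2*u**2*v - u**2 + u*v**2 - v**3 + v**2.
No constant or linear terms (consistent with a singular point). Quadratic part: -u**2 + v**2. Cubic part: u**3 - 2*u**2*v + u*v**2 - v**3.
The quadratic part v**2 - u**2 = (v − u)(v + u) splits into two distinct linear factors, so there are two distinct tangent lines y − -3 = ±(x − 0) — this is a node (ordinary double point).
Classification: node.


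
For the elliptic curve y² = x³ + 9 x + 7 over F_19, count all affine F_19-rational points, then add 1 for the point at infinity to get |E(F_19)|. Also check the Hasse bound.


Affine points = {(0, 8), (0, 11), (1, 6), (1, 13), (3, 2), (3, 17), (5, 5), (5, 14), (6, 7), (6, 12), (9, 0), (12, 0), (17, 0), (18, 4), (18, 15)}; affine count = 15; |E(F_19)| = 16.

Discriminant check: Δ ∝ 4a³ + 27b² = 4·9³ + 27·7² = 4·729 + 27·49 ≡ 2 (mod 19). Nonzero ⇒ E is nonsingular.
For each x ∈ F_19, compute rhs = x³ + 9·x + 7 mod 19, then count y ∈ F_19 with y² ≡ rhs.
  x = 0: rhs = 7, matching y values: 8, 11 (2 points).
  x = 1: rhs = 17, matching y values: 6, 13 (2 points).
  x = 2: rhs = 14, matching y values: none (0 points).
  x = 3: rhs = 4, matching y values: 2, 17 (2 points).
  x = 4: rhs = 12, matching y values: none (0 points).
  x = 5: rhs = 6, matching y values: 5, 14 (2 points).
  x = 6: rhs = 11, matching y values: 7, 12 (2 points).
  x = 7: rhs = 14, matching y values: none (0 points).
  x = 8: rhs = 2, matching y values: none (0 points).
  x = 9: rhs = 0, matching y values: 0 (1 points).
  x = 10: rhs = 14, matching y values: none (0 points).
  x = 11: rhs = 12, matching y values: none (0 points).
  x = 12: rhs = 0, matching y values: 0 (1 points).
  x = 13: rhs = 3, matching y values: none (0 points).
  x = 14: rhs = 8, matching y values: none (0 points).
  x = 15: rhs = 2, matching y values: none (0 points).
  x = 16: rhs = 10, matching y values: none (0 points).
  x = 17: rhs = 0, matching y values: 0 (1 points).
  x = 18: rhs = 16, matching y values: 4, 15 (2 points).
Total affine count: 15.
Full point count |E(F_19)| = 15 + 1 = 16.
Hasse bound: |16 − (19+1)| = |-4| = 4 ≤ 2√19 ≈ 8.7178 ✓.


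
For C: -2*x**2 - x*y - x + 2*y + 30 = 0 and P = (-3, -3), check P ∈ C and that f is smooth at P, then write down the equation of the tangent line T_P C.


Tangent line at P: 14*x + 5*y + 57 = 0.

Step 1: f(-3, -3) = 0, so P lies on C.
Step 2: partial derivatives
  f_x(x, y) = -4*x - y - 1, f_y(x, y) = 2 - x.
  f_x(P) = 14, f_y(P) = 5 (gradient nonzero, so P is smooth).
Step 3: tangent line at P: 14·(x − -3) + 5·(y − -3) = 0.
Expanding: 14*x + 5*y + 57 = 0.


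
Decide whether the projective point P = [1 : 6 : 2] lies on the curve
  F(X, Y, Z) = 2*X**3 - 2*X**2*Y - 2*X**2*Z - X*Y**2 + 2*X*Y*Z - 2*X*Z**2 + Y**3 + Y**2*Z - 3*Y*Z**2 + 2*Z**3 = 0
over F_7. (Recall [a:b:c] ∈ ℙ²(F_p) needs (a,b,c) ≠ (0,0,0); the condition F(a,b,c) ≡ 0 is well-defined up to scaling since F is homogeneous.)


F(1,6,2) ≡ 2 (mod 7); P is NOT on the curve.

Evaluate F(1, 6, 2) term-by-term (mod 7).
  2*X**3 ↦ 2·1·1·1 = 2
  -2*X**2*Y ↦ -2·1·6·1 = -12
  -2*X**2*Z ↦ -2·1·1·2 = -4
  -X*Y**2 ↦ -1·1·36·1 = -36
  2*X*Y*Z ↦ 2·1·6·2 = 24
  -2*X*Z**2 ↦ -2·1·1·4 = -8
  Y**3 ↦ 1·1·216·1 = 216
  Y**2*Z ↦ 1·1·36·2 = 72
  -3*Y*Z**2 ↦ -3·1·6·4 = -72
  2*Z**3 ↦ 2·1·1·8 = 16
Sum: F(1, 6, 2) = (2) + (-12) + (-4) + (-36) + (24) + (-8) + (216) + (72) + (-72) + (16) = 198.
Reducing mod 7: 198 ≡ 2 (mod 7).
Since F(a, b, c) ≡ 2 ≠ 0 (mod 7), P does NOT lie on the curve.


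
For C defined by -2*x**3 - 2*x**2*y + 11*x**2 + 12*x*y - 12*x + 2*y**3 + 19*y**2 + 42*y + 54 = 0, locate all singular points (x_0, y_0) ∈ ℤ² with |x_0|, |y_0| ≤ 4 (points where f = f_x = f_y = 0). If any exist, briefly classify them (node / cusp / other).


Singular points: {(3, -3)}; classification: node.

Compute partial derivatives:
  f_x = -6*x**2 - 4*x*y + 22*x + 12*y - 12.
  f_y = -2*x**2 + 12*x + 6*y**2 + 38*y + 42.
Scan x_0 ∈ {−4, ..., 4}. For each x_0, f_y(x_0, y) is a polynomial in y; find its integer roots y ∈ {−4, ..., 4}, then test f_x and f at those candidates.
  x = -4: f_y(-4, y) = 6*y**2 + 38*y - 38; no integer root y with |y| ≤ 4.
  x = -3: f_y(-3, y) = 6*y**2 + 38*y - 12; no integer root y with |y| ≤ 4.
  x = -2: f_y(-2, y) = 6*y**2 + 38*y + 10; no integer root y with |y| ≤ 4.
  x = -1: f_y(-1, y) = 6*y**2 + 38*y + 28; no integer root y with |y| ≤ 4.
  x = 0: f_y(0, y) = 6*y**2 + 38*y + 42; no integer root y with |y| ≤ 4.
  x = 1: f_y(1, y) = 6*y**2 + 38*y + 52; vanishes at y ∈ {-2}. (1, -2): f_x = -12 ≠ 0.
  x = 2: f_y(2, y) = 6*y**2 + 38*y + 58; no integer root y with |y| ≤ 4.
  x = 3: f_y(3, y) = 6*y**2 + 38*y + 60; vanishes at y ∈ {-3}. (3, -3): f_x = 0, f = 0 — SINGULAR.
  x = 4: f_y(4, y) = 6*y**2 + 38*y + 58; no integer root y with |y| ≤ 4.
Only singular point on the grid: (3, -3).
Classify: substitute x = 3 + u, y = -3 + v and expand: f = -2*u**3 - 2*u**2*v - u**2 + 2*v**3 + v**2.
No constant or linear terms (consistent with a singular point). Quadratic part: -u**2 + v**2. Cubic part: -2*u**3 - 2*u**2*v + 2*v**3.
The quadratic part v**2 - u**2 = (v − u)(v + u) splits into two distinct linear factors, so there are two distinct tangent lines y − -3 = ±(x − 3) — this is a node (ordinary double point).
Classification: node.


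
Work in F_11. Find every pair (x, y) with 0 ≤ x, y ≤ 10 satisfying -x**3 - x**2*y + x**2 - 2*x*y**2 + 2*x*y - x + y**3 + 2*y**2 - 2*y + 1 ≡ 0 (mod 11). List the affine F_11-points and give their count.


Affine F_11-points: {(1, 0), (1, 1), (1, 10), (2, 8), (3, 3), (3, 6), (4, 1), (5, 5), (5, 9), (6, 1), (6, 4), (6, 5), (7, 5), (8, 3), (9, 3), (10, 9)}; count = 16.

For each of the 121 pairs (x, y) ∈ F_11², evaluate f(x, y) mod 11. Record the zeros.
  x = 0: [0↦1, 1↦2, 2↦2, 3↦7, 4↦1, 5↦1, 6↦2, 7↦10, 8↦9, 9↦5, 10↦4]  zeros at y ∈ ∅
  x = 1: [0↦0, 1↦0, 2↦6, 3↦2, 4↦5, 5↦10, 6↦1, 7↦6, 8↦9, 9↦5, 10↦0]  zeros at y ∈ {0, 1, 10}
  x = 2: [0↦6, 1↦3, 2↦2, 3↦9, 4↦8, 5↦5, 6↦6, 7↦6, 8↦0, 9↦5, 10↦5]  zeros at y ∈ {8}
  x = 3: [0↦2, 1↦5, 2↦6, 3↦0, 4↦4, 5↦2, 6↦0, 7↦4, 8↦9, 9↦10, 10↦2]  zeros at y ∈ {3, 6}
  x = 4: [0↦4, 1↦0, 2↦1, 3↦2, 4↦9, 5↦6, 6↦10, 7↦5, 8↦8, 9↦3, 10↦7]  zeros at y ∈ {1}
  x = 5: [0↦6, 1↦4, 2↦3, 3↦9, 4↦6, 5↦0, 6↦8, 7↦3, 8↦2, 9↦0, 10↦3]  zeros at y ∈ {5, 9}
  x = 6: [0↦2, 1↦0, 2↦6, 3↦4, 4↦0, 5↦0, 6↦10, 7↦3, 8↦7, 9↦6, 10↦6]  zeros at y ∈ {1, 4, 5}
  x = 7: [0↦8, 1↦4, 2↦4, 3↦3, 4↦7, 5↦0, 6↦10, 7↦10, 8↦6, 9↦4, 10↦10]  zeros at y ∈ {5}
  x = 8: [0↦7, 1↦10, 2↦2, 3↦0, 4↦10, 5↦5, 6↦2, 7↦7, 8↦4, 9↦10, 10↦9]  zeros at y ∈ {3}
  x = 9: [0↦4, 1↦1, 2↦5, 3↦0, 4↦3, 5↦9, 6↦2, 7↦10, 8↦6, 9↦7, 10↦8]  zeros at y ∈ {3}
  x = 10: [0↦4, 1↦4, 2↦7, 3↦8, 4↦2, 5↦6, 6↦4, 7↦2, 8↦6, 9↦0, 10↦1]  zeros at y ∈ {9}
Collecting zeros: affine points = {(1, 0), (1, 1), (1, 10), (2, 8), (3, 3), (3, 6), (4, 1), (5, 5), (5, 9), (6, 1), (6, 4), (6, 5), (7, 5), (8, 3), (9, 3), (10, 9)}.
Total count |C(F_11)_aff| = 16.


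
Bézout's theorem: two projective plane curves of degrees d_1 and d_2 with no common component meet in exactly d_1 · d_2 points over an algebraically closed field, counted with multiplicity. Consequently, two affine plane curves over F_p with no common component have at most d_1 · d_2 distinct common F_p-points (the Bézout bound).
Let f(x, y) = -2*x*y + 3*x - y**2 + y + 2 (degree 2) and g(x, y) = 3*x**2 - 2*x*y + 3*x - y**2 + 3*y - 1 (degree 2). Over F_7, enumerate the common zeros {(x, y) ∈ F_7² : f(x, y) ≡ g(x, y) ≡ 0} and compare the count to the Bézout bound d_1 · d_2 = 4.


Common zeros: ∅; count = 0; Bézout bound = 4.

deg(f) = 2, deg(g) = 2, so Bézout bound = 4.
Scan x ∈ F_7. For each x, list the y ∈ F_7 with f(x, y) ≡ 0 and those with g(x, y) ≡ 0 (mod 7); the common zeros in that column are the intersection.
  x = 0: f ≡ 0 at y ∈ {2, 6}; g ≡ 0 at y ∈ ∅; common: ∅.
  x = 1: f ≡ 0 at y ∈ {3}; g ≡ 0 at y ∈ {4}; common: ∅.
  x = 2: f ≡ 0 at y ∈ ∅; g ≡ 0 at y ∈ ∅; common: ∅.
  x = 3: f ≡ 0 at y ∈ ∅; g ≡ 0 at y ∈ {0, 4}; common: ∅.
  x = 4: f ≡ 0 at y ∈ {0}; g ≡ 0 at y ∈ {3, 6}; common: ∅.
  x = 5: f ≡ 0 at y ∈ {1, 4}; g ≡ 0 at y ∈ ∅; common: ∅.
  x = 6: f ≡ 0 at y ∈ ∅; g ≡ 0 at y ∈ {6}; common: ∅.
Collecting: common zeros = ∅, so the count is 0.
Comparison with the Bézout bound: 0 ≤ 4 = deg(f)·deg(g), as expected for curves with no common component (the affine F_7-count falls short of the bound because intersections may lie at infinity, over extension fields, or carry multiplicity).


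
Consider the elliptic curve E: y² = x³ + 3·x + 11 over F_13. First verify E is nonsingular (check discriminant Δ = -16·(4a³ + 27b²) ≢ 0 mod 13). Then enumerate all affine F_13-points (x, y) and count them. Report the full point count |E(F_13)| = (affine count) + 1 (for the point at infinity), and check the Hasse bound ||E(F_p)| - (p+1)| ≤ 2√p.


Affine points = {(2, 5), (2, 8), (4, 3), (4, 10), (8, 1), (8, 12), (9, 0), (10, 1), (10, 12), (11, 6), (11, 7)}; affine count = 11; |E(F_13)| = 12.

Discriminant check: Δ ∝ 4a³ + 27b² = 4·3³ + 27·11² = 4·27 + 27·121 ≡ 8 (mod 13). Nonzero ⇒ E is nonsingular.
For each x ∈ F_13, compute rhs = x³ + 3·x + 11 mod 13, then count y ∈ F_13 with y² ≡ rhs.
  x = 0: rhs = 11, matching y values: none (0 points).
  x = 1: rhs = 2, matching y values: none (0 points).
  x = 2: rhs = 12, matching y values: 5, 8 (2 points).
  x = 3: rhs = 8, matching y values: none (0 points).
  x = 4: rhs = 9, matching y values: 3, 10 (2 points).
  x = 5: rhs = 8, matching y values: none (0 points).
  x = 6: rhs = 11, matching y values: none (0 points).
  x = 7: rhs = 11, matching y values: none (0 points).
  x = 8: rhs = 1, matching y values: 1, 12 (2 points).
  x = 9: rhs = 0, matching y values: 0 (1 points).
  x = 10: rhs = 1, matching y values: 1, 12 (2 points).
  x = 11: rhs = 10, matching y values: 6, 7 (2 points).
  x = 12: rhs = 7, matching y values: none (0 points).
Total affine count: 11.
Full point count |E(F_13)| = 11 + 1 = 12.
Hasse bound: |12 − (13+1)| = |-2| = 2 ≤ 2√13 ≈ 7.2111 ✓.
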